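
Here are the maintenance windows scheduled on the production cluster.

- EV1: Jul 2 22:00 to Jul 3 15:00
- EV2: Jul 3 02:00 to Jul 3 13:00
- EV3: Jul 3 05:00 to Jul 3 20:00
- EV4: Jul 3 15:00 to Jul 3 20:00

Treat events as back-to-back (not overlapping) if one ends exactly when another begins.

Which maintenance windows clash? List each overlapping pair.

Two intervals overlap when each starts before the other ends.
Sorted by start: EV1, EV2, EV3, EV4.
EV2 starts before EV1 ends → EV1 and EV2 overlap.
EV3 starts before EV1 ends → EV1 and EV3 overlap.
EV4 starts exactly when EV1 ends (back-to-back, no overlap).
EV3 starts before EV2 ends → EV2 and EV3 overlap.
EV4 starts after EV2 ends.
EV4 starts before EV3 ends → EV3 and EV4 overlap.

EV1 & EV2, EV1 & EV3, EV2 & EV3, EV3 & EV4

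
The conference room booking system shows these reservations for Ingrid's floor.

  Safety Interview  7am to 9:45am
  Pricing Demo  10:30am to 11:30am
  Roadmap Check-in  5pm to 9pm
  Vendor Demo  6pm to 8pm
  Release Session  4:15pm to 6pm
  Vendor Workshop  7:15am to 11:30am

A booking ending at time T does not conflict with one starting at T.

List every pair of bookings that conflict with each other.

Pricing Demo & Vendor Workshop, Release Session & Roadmap Check-in, Roadmap Check-in & Vendor Demo, Safety Interview & Vendor Workshop

Sorted by start: Safety Interview, Vendor Workshop, Pricing Demo, Release Session, Roadmap Check-in, Vendor Demo.
Vendor Workshop starts before Safety Interview ends → Safety Interview and Vendor Workshop overlap.
Pricing Demo starts after Safety Interview ends, so Safety Interview has no further overlaps.
Pricing Demo starts before Vendor Workshop ends → Vendor Workshop and Pricing Demo overlap.
Release Session starts after Vendor Workshop ends, so Vendor Workshop has no further overlaps.
Release Session starts after Pricing Demo ends, so Pricing Demo has no further overlaps.
Roadmap Check-in starts before Release Session ends → Release Session and Roadmap Check-in overlap.
Vendor Demo starts exactly when Release Session ends (back-to-back, no overlap).
Vendor Demo starts before Roadmap Check-in ends → Roadmap Check-in and Vendor Demo overlap.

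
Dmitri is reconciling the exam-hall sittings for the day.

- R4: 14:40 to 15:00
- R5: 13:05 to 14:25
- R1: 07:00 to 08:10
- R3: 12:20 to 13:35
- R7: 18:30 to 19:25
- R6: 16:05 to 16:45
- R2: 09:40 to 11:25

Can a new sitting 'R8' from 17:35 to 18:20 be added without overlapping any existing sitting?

Yes — the slot is free

R1: ends 08:10 at or before R8 starts 17:35 → clear.
R2: ends 11:25 at or before R8 starts 17:35 → clear.
R3: ends 13:35 at or before R8 starts 17:35 → clear.
R5: ends 14:25 at or before R8 starts 17:35 → clear.
R4: ends 15:00 at or before R8 starts 17:35 → clear.
R6: ends 16:45 at or before R8 starts 17:35 → clear.
R7: starts 18:30 at or after R8 ends 18:20 → clear.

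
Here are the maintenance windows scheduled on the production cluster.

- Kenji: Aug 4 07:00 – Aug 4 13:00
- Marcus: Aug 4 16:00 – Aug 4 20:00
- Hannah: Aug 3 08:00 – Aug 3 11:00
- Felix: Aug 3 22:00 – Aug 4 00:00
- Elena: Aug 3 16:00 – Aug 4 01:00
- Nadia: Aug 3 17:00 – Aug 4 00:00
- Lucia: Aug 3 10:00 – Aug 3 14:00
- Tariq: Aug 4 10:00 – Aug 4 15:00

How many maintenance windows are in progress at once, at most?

3

Sort all start/end points and keep a running count:
Aug 3 08:00 start Hannah → 1
Aug 3 10:00 start Lucia → 2
Aug 3 11:00 end Hannah → 1
Aug 3 14:00 end Lucia → 0
Aug 3 16:00 start Elena → 1
Aug 3 17:00 start Nadia → 2
Aug 3 22:00 start Felix → 3
Aug 4 00:00 end Felix → 2
Aug 4 00:00 end Nadia → 1
Aug 4 01:00 end Elena → 0
Aug 4 07:00 start Kenji → 1
Aug 4 10:00 start Tariq → 2
Aug 4 13:00 end Kenji → 1
Aug 4 15:00 end Tariq → 0
Aug 4 16:00 start Marcus → 1
Aug 4 20:00 end Marcus → 0
Peak is 3, at Aug 3 22:00 (Elena, Felix, Nadia).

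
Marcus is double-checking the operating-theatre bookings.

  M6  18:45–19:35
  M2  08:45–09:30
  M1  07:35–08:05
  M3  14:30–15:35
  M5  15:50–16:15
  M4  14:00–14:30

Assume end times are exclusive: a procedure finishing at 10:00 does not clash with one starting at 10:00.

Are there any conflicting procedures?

No

Sorted by start: M1, M2, M4, M3, M5, M6.
M2 starts after M1 ends; M1 is clear from here.
M4 starts after M2 ends; M2 is clear from here.
M3 starts exactly when M4 ends (back-to-back, no overlap); M4 is clear from here.
M5 starts after M3 ends; M3 is clear from here.
M6 starts after M5 ends.
Every pair is clear; the schedule has no overlaps.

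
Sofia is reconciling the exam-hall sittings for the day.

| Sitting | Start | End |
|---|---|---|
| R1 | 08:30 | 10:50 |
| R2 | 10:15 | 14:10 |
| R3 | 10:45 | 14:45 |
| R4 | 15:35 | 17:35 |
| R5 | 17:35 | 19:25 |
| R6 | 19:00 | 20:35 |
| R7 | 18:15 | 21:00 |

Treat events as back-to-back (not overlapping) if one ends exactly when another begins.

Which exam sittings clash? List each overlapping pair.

R1 & R2, R1 & R3, R2 & R3, R5 & R6, R5 & R7, R6 & R7

Sorted by start: R1, R2, R3, R4, R5, R7, R6.
R2 starts before R1 ends → R1 and R2 overlap.
R3 starts before R1 ends → R1 and R3 overlap.
R4 starts after R1 ends, so R1 has no further overlaps.
R3 starts before R2 ends → R2 and R3 overlap.
R4 starts after R2 ends, so R2 has no further overlaps.
R4 starts after R3 ends, so R3 has no further overlaps.
R5 starts exactly when R4 ends (back-to-back, no overlap), so R4 has no further overlaps.
R7 starts before R5 ends → R5 and R7 overlap.
R6 starts before R5 ends → R5 and R6 overlap.
R6 starts before R7 ends → R7 and R6 overlap.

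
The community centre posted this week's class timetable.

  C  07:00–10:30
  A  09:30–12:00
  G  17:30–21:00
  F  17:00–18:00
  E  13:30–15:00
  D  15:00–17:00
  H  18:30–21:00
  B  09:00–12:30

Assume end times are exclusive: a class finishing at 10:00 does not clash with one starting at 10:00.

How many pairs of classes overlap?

Sorted by start: C, B, A, E, D, F, G, H.
B starts before C ends → C and B overlap.
A starts before C ends → C and A overlap.
E starts after C ends; C is clear from here.
A starts before B ends → B and A overlap.
E starts after B ends; B is clear from here.
E starts after A ends; A is clear from here.
D starts exactly when E ends (back-to-back, no overlap); E is clear from here.
F starts exactly when D ends (back-to-back, no overlap); D is clear from here.
G starts before F ends → F and G overlap.
H starts after F ends.
H starts before G ends → G and H overlap.
Overlapping pairs: A & B, A & C, B & C, F & G, G & H — 5 in total.

5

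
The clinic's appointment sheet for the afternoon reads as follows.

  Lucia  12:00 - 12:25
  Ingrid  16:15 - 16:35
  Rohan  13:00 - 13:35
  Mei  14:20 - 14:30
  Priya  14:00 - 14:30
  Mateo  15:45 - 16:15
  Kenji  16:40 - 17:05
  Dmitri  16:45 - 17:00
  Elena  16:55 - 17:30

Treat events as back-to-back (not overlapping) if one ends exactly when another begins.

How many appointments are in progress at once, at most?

3

Sort all start/end points and keep a running count:
12:00 start Lucia → 1
12:25 end Lucia → 0
13:00 start Rohan → 1
13:35 end Rohan → 0
14:00 start Priya → 1
14:20 start Mei → 2
14:30 end Mei → 1
14:30 end Priya → 0
15:45 start Mateo → 1
16:15 end Mateo → 0
16:15 start Ingrid → 1
16:35 end Ingrid → 0
16:40 start Kenji → 1
16:45 start Dmitri → 2
16:55 start Elena → 3
17:00 end Dmitri → 2
17:05 end Kenji → 1
17:30 end Elena → 0
Peak is 3, at 16:55 (Dmitri, Elena, Kenji).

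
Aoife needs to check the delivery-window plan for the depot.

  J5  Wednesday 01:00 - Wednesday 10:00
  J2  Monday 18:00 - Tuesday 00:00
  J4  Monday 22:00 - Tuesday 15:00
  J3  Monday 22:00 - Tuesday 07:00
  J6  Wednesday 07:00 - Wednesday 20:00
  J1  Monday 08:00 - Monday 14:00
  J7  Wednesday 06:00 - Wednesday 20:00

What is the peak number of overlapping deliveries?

Sweep the timeline, counting +1 at each start and −1 at each end (ends before starts at a tie):
Monday 08:00 start J1 → 1
Monday 14:00 end J1 → 0
Monday 18:00 start J2 → 1
Monday 22:00 start J3 → 2
Monday 22:00 start J4 → 3
Tuesday 00:00 end J2 → 2
Tuesday 07:00 end J3 → 1
Tuesday 15:00 end J4 → 0
Wednesday 01:00 start J5 → 1
Wednesday 06:00 start J7 → 2
Wednesday 07:00 start J6 → 3
Wednesday 10:00 end J5 → 2
Wednesday 20:00 end J6 → 1
Wednesday 20:00 end J7 → 0
Peak is 3, at Monday 22:00 (J2, J3, J4).

3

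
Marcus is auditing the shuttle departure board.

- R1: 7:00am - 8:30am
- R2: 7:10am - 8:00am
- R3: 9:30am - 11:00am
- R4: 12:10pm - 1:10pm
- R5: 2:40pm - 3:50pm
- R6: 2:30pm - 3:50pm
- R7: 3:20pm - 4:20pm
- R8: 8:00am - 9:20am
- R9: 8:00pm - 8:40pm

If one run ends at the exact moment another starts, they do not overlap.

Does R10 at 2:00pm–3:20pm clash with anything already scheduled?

R1: ends 8:30am at or before R10 starts 2:00pm → clear.
R2: ends 8:00am at or before R10 starts 2:00pm → clear.
R8: ends 9:20am at or before R10 starts 2:00pm → clear.
R3: ends 11:00am at or before R10 starts 2:00pm → clear.
R4: ends 1:10pm at or before R10 starts 2:00pm → clear.
R6: starts 2:30pm before R10 ends 3:20pm, and ends 3:50pm after R10 starts 2:00pm → overlap.
R5: starts 2:40pm before R10 ends 3:20pm, and ends 3:50pm after R10 starts 2:00pm → overlap.
R7: starts 3:20pm at or after R10 ends 3:20pm → clear.
R9: starts 8:00pm at or after R10 ends 3:20pm → clear.
R10 overlaps R5, R6.

Yes — it overlaps R5, R6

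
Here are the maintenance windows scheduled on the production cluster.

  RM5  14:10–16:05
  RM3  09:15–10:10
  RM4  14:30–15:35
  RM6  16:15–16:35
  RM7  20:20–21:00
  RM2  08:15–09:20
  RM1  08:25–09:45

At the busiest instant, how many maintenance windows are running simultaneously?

Walk through starts and ends in time order (an end at T is processed before a start at T):
08:15 start RM2 → 1
08:25 start RM1 → 2
09:15 start RM3 → 3
09:20 end RM2 → 2
09:45 end RM1 → 1
10:10 end RM3 → 0
14:10 start RM5 → 1
14:30 start RM4 → 2
15:35 end RM4 → 1
16:05 end RM5 → 0
16:15 start RM6 → 1
16:35 end RM6 → 0
20:20 start RM7 → 1
21:00 end RM7 → 0
Peak is 3, at 09:15 (RM1, RM2, RM3).

3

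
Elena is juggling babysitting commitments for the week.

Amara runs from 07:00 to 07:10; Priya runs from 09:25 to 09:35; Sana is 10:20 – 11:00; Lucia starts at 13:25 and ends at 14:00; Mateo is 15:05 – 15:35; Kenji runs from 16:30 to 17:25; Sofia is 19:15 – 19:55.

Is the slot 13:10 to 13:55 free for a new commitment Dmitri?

Amara: ends 07:10 at or before Dmitri starts 13:10 → clear.
Priya: ends 09:35 at or before Dmitri starts 13:10 → clear.
Sana: ends 11:00 at or before Dmitri starts 13:10 → clear.
Lucia: starts 13:25 before Dmitri ends 13:55, and ends 14:00 after Dmitri starts 13:10 → overlap.
Mateo: starts 15:05 at or after Dmitri ends 13:55 → clear.
Kenji: starts 16:30 at or after Dmitri ends 13:55 → clear.
Sofia: starts 19:15 at or after Dmitri ends 13:55 → clear.
Dmitri overlaps Lucia.

No — it overlaps Lucia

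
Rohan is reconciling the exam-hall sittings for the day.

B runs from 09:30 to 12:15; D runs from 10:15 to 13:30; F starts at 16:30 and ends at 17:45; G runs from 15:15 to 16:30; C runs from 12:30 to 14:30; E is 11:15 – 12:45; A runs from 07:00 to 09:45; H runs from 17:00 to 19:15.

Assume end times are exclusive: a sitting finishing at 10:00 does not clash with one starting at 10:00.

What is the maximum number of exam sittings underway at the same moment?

3

Walk through starts and ends in time order (an end at T is processed before a start at T):
07:00 start A → 1
09:30 start B → 2
09:45 end A → 1
10:15 start D → 2
11:15 start E → 3
12:15 end B → 2
12:30 start C → 3
12:45 end E → 2
13:30 end D → 1
14:30 end C → 0
15:15 start G → 1
16:30 end G → 0
16:30 start F → 1
17:00 start H → 2
17:45 end F → 1
19:15 end H → 0
Peak is 3, at 11:15 (B, D, E).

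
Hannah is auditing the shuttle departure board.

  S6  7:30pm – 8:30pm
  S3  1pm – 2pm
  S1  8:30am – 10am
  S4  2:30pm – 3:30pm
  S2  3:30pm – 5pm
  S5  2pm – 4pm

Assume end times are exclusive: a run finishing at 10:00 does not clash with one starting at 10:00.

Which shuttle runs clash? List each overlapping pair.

Check each pair: they overlap iff neither finishes before the other starts.
Sorted by start: S1, S3, S5, S4, S2, S6.
S3 starts after S1 ends; S1 is clear from here.
S5 starts exactly when S3 ends (back-to-back, no overlap); S3 is clear from here.
S4 starts before S5 ends → S5 and S4 overlap.
S2 starts before S5 ends → S5 and S2 overlap.
S6 starts after S5 ends.
S2 starts exactly when S4 ends (back-to-back, no overlap); S4 is clear from here.
S6 starts after S2 ends.

S2 & S5, S4 & S5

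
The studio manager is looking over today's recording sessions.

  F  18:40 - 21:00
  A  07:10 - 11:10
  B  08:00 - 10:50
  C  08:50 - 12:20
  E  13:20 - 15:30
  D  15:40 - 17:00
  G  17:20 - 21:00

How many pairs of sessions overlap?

4

Two intervals overlap when each starts before the other ends.
Sorted by start: A, B, C, E, D, G, F.
B starts before A ends → A and B overlap.
C starts before A ends → A and C overlap.
E starts after A ends, so A has no further overlaps.
C starts before B ends → B and C overlap.
E starts after B ends, so B has no further overlaps.
E starts after C ends, so C has no further overlaps.
D starts after E ends, so E has no further overlaps.
G starts after D ends, so D has no further overlaps.
F starts before G ends → G and F overlap.
Overlapping pairs: A & B, A & C, B & C, F & G — 4 in total.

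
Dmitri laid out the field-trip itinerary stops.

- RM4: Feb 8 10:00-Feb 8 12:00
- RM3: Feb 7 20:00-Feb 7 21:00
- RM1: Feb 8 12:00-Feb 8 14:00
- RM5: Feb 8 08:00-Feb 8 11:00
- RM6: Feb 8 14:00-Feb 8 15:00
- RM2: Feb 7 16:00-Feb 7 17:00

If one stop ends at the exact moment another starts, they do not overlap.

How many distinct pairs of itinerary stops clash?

Sorted by start: RM2, RM3, RM5, RM4, RM1, RM6.
RM3 starts after RM2 ends, so nothing later overlaps RM2 either.
RM5 starts after RM3 ends, so nothing later overlaps RM3 either.
RM4 starts before RM5 ends → RM5 and RM4 overlap.
RM1 starts after RM5 ends, so nothing later overlaps RM5 either.
RM1 starts exactly when RM4 ends (back-to-back, no overlap), so nothing later overlaps RM4 either.
RM6 starts exactly when RM1 ends (back-to-back, no overlap).
Overlapping pairs: RM4 & RM5 — 1 in total.

1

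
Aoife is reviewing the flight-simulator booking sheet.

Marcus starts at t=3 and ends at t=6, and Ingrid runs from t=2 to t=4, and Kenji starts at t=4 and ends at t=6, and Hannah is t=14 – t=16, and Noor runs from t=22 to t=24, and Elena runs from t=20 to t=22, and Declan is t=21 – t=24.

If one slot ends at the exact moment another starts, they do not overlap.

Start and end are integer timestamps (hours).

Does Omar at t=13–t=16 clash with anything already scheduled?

Ingrid: ends t=4 at or before Omar starts t=13 → clear.
Marcus: ends t=6 at or before Omar starts t=13 → clear.
Kenji: ends t=6 at or before Omar starts t=13 → clear.
Hannah: starts t=14 before Omar ends t=16, and ends t=16 after Omar starts t=13 → overlap.
Elena: starts t=20 at or after Omar ends t=16 → clear.
Declan: starts t=21 at or after Omar ends t=16 → clear.
Noor: starts t=22 at or after Omar ends t=16 → clear.
Omar overlaps Hannah.

Yes — it overlaps Hannah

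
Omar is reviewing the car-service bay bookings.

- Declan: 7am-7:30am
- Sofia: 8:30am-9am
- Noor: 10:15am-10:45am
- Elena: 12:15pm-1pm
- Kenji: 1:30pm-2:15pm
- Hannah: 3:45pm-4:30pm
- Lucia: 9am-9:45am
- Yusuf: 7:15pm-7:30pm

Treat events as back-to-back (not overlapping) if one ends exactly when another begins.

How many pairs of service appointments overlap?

0

Sorted by start: Declan, Sofia, Lucia, Noor, Elena, Kenji, Hannah, Yusuf.
Sofia starts after Declan ends — done with Declan.
Lucia starts exactly when Sofia ends (back-to-back, no overlap) — done with Sofia.
Noor starts after Lucia ends — done with Lucia.
Elena starts after Noor ends — done with Noor.
Kenji starts after Elena ends — done with Elena.
Hannah starts after Kenji ends — done with Kenji.
Yusuf starts after Hannah ends.
No pair overlaps.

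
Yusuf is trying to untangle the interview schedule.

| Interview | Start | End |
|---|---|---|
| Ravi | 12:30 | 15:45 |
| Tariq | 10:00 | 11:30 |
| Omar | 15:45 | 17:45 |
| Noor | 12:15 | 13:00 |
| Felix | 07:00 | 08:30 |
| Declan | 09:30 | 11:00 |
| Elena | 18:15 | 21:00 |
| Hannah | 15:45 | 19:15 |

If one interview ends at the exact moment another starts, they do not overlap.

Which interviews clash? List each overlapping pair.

Declan & Tariq, Elena & Hannah, Hannah & Omar, Noor & Ravi

Sorted by start: Felix, Declan, Tariq, Noor, Ravi, Hannah, Omar, Elena.
Declan starts after Felix ends; Felix is clear from here.
Tariq starts before Declan ends → Declan and Tariq overlap.
Noor starts after Declan ends; Declan is clear from here.
Noor starts after Tariq ends; Tariq is clear from here.
Ravi starts before Noor ends → Noor and Ravi overlap.
Hannah starts after Noor ends; Noor is clear from here.
Hannah starts exactly when Ravi ends (back-to-back, no overlap); Ravi is clear from here.
Omar starts before Hannah ends → Hannah and Omar overlap.
Elena starts before Hannah ends → Hannah and Elena overlap.
Elena starts after Omar ends.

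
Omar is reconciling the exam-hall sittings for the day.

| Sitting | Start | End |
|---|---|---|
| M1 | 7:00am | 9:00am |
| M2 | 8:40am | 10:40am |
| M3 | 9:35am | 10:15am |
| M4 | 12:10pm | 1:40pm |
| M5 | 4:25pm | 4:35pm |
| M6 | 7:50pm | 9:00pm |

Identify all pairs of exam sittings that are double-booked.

M1 & M2, M2 & M3

Sorted by start: M1, M2, M3, M4, M5, M6.
M2 starts before M1 ends → M1 and M2 overlap.
M3 starts after M1 ends — done with M1.
M3 starts before M2 ends → M2 and M3 overlap.
M4 starts after M2 ends — done with M2.
M4 starts after M3 ends — done with M3.
M5 starts after M4 ends — done with M4.
M6 starts after M5 ends.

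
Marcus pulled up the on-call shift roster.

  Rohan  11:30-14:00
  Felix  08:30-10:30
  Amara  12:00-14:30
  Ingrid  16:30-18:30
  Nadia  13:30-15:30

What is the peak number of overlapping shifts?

3

Sweep the timeline, counting +1 at each start and −1 at each end (ends before starts at a tie):
08:30 start Felix → 1
10:30 end Felix → 0
11:30 start Rohan → 1
12:00 start Amara → 2
13:30 start Nadia → 3
14:00 end Rohan → 2
14:30 end Amara → 1
15:30 end Nadia → 0
16:30 start Ingrid → 1
18:30 end Ingrid → 0
Peak is 3, at 13:30 (Amara, Nadia, Rohan).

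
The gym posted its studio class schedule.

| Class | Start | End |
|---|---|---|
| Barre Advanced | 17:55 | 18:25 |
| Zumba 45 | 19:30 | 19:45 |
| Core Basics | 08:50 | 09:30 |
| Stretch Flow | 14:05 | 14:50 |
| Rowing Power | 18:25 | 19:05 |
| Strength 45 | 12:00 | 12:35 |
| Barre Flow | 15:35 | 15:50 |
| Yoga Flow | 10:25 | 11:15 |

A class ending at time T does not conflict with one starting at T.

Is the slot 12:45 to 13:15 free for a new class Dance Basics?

Core Basics: ends 09:30 at or before Dance Basics starts 12:45 → clear.
Yoga Flow: ends 11:15 at or before Dance Basics starts 12:45 → clear.
Strength 45: ends 12:35 at or before Dance Basics starts 12:45 → clear.
Stretch Flow: starts 14:05 at or after Dance Basics ends 13:15 → clear.
Barre Flow: starts 15:35 at or after Dance Basics ends 13:15 → clear.
Barre Advanced: starts 17:55 at or after Dance Basics ends 13:15 → clear.
Rowing Power: starts 18:25 at or after Dance Basics ends 13:15 → clear.
Zumba 45: starts 19:30 at or after Dance Basics ends 13:15 → clear.

Yes — the slot is free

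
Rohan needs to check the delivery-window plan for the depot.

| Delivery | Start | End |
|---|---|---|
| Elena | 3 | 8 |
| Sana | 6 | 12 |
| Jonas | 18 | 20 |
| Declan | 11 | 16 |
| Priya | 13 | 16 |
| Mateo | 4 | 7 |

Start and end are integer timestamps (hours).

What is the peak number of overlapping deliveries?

3

Walk through starts and ends in time order (an end at T is processed before a start at T):
3 start Elena → 1
4 start Mateo → 2
6 start Sana → 3
7 end Mateo → 2
8 end Elena → 1
11 start Declan → 2
12 end Sana → 1
13 start Priya → 2
16 end Declan → 1
16 end Priya → 0
18 start Jonas → 1
20 end Jonas → 0
Peak is 3, at 6 (Elena, Mateo, Sana).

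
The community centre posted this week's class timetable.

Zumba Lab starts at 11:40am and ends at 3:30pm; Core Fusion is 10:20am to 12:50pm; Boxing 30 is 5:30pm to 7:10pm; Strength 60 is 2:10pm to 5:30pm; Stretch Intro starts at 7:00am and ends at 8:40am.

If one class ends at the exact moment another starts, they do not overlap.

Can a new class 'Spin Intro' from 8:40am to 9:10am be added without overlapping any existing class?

Stretch Intro: ends 8:40am at or before Spin Intro starts 8:40am → clear.
Core Fusion: starts 10:20am at or after Spin Intro ends 9:10am → clear.
Zumba Lab: starts 11:40am at or after Spin Intro ends 9:10am → clear.
Strength 60: starts 2:10pm at or after Spin Intro ends 9:10am → clear.
Boxing 30: starts 5:30pm at or after Spin Intro ends 9:10am → clear.

Yes — the slot is free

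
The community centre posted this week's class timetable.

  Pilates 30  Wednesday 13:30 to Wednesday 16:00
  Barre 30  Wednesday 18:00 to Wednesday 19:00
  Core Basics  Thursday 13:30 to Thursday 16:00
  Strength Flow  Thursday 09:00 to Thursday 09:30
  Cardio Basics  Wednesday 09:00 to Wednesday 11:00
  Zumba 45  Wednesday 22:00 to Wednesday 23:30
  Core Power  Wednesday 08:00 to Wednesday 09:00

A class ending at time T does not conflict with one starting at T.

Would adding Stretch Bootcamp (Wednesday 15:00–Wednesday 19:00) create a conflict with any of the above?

Core Power: ends Wednesday 09:00 at or before Stretch Bootcamp starts Wednesday 15:00 → clear.
Cardio Basics: ends Wednesday 11:00 at or before Stretch Bootcamp starts Wednesday 15:00 → clear.
Pilates 30: starts Wednesday 13:30 before Stretch Bootcamp ends Wednesday 19:00, and ends Wednesday 16:00 after Stretch Bootcamp starts Wednesday 15:00 → overlap.
Barre 30: starts Wednesday 18:00 before Stretch Bootcamp ends Wednesday 19:00, and ends Wednesday 19:00 after Stretch Bootcamp starts Wednesday 15:00 → overlap.
Zumba 45: starts Wednesday 22:00 at or after Stretch Bootcamp ends Wednesday 19:00 → clear.
Strength Flow: starts Thursday 09:00 at or after Stretch Bootcamp ends Wednesday 19:00 → clear.
Core Basics: starts Thursday 13:30 at or after Stretch Bootcamp ends Wednesday 19:00 → clear.
Stretch Bootcamp overlaps Pilates 30, Barre 30.

Yes — it overlaps Barre 30, Pilates 30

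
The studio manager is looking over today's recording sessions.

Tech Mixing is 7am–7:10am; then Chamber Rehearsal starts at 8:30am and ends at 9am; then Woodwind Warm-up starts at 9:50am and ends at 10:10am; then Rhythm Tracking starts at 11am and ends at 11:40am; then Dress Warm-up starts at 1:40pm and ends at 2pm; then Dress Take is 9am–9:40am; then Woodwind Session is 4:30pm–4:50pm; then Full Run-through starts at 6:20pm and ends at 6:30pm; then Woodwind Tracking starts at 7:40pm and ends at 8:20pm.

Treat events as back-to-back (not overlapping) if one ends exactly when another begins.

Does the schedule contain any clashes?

No

Sorted by start: Tech Mixing, Chamber Rehearsal, Dress Take, Woodwind Warm-up, Rhythm Tracking, Dress Warm-up, Woodwind Session, Full Run-through, Woodwind Tracking.
Chamber Rehearsal starts after Tech Mixing ends, so nothing later overlaps Tech Mixing either.
Dress Take starts exactly when Chamber Rehearsal ends (back-to-back, no overlap), so nothing later overlaps Chamber Rehearsal either.
Woodwind Warm-up starts after Dress Take ends, so nothing later overlaps Dress Take either.
Rhythm Tracking starts after Woodwind Warm-up ends, so nothing later overlaps Woodwind Warm-up either.
Dress Warm-up starts after Rhythm Tracking ends, so nothing later overlaps Rhythm Tracking either.
Woodwind Session starts after Dress Warm-up ends, so nothing later overlaps Dress Warm-up either.
Full Run-through starts after Woodwind Session ends, so nothing later overlaps Woodwind Session either.
Woodwind Tracking starts after Full Run-through ends.
Every pair is clear; the schedule has no overlaps.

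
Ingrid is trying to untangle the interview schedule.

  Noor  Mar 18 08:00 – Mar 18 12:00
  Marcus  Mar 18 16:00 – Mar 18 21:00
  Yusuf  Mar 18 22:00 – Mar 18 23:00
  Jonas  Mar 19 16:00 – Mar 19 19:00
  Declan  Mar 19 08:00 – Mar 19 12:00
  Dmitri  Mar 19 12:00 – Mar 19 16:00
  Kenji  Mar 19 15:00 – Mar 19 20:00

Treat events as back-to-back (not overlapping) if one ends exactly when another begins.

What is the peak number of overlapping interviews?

2

Walk through starts and ends in time order (an end at T is processed before a start at T):
Mar 18 08:00 start Noor → 1
Mar 18 12:00 end Noor → 0
Mar 18 16:00 start Marcus → 1
Mar 18 21:00 end Marcus → 0
Mar 18 22:00 start Yusuf → 1
Mar 18 23:00 end Yusuf → 0
Mar 19 08:00 start Declan → 1
Mar 19 12:00 end Declan → 0
Mar 19 12:00 start Dmitri → 1
Mar 19 15:00 start Kenji → 2
Mar 19 16:00 end Dmitri → 1
Mar 19 16:00 start Jonas → 2
Mar 19 19:00 end Jonas → 1
Mar 19 20:00 end Kenji → 0
Peak is 2, at Mar 19 15:00 (Dmitri, Kenji).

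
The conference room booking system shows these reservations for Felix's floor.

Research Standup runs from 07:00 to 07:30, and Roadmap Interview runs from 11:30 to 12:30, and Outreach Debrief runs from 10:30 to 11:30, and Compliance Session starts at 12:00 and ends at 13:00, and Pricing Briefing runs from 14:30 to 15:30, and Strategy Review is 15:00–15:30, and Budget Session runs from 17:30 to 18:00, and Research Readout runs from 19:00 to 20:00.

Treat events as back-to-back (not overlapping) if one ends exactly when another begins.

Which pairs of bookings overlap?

Compliance Session & Roadmap Interview, Pricing Briefing & Strategy Review

Sorted by start: Research Standup, Outreach Debrief, Roadmap Interview, Compliance Session, Pricing Briefing, Strategy Review, Budget Session, Research Readout.
Outreach Debrief starts after Research Standup ends, so Research Standup has no further overlaps.
Roadmap Interview starts exactly when Outreach Debrief ends (back-to-back, no overlap), so Outreach Debrief has no further overlaps.
Compliance Session starts before Roadmap Interview ends → Roadmap Interview and Compliance Session overlap.
Pricing Briefing starts after Roadmap Interview ends, so Roadmap Interview has no further overlaps.
Pricing Briefing starts after Compliance Session ends, so Compliance Session has no further overlaps.
Strategy Review starts before Pricing Briefing ends → Pricing Briefing and Strategy Review overlap.
Budget Session starts after Pricing Briefing ends, so Pricing Briefing has no further overlaps.
Budget Session starts after Strategy Review ends, so Strategy Review has no further overlaps.
Research Readout starts after Budget Session ends.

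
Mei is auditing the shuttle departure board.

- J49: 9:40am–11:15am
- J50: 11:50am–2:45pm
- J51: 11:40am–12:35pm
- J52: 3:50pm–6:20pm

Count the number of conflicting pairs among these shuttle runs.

Two intervals overlap when each starts before the other ends.
Sorted by start: J49, J51, J50, J52.
J51 starts after J49 ends, so nothing later overlaps J49 either.
J50 starts before J51 ends → J51 and J50 overlap.
J52 starts after J51 ends.
J52 starts after J50 ends.
Overlapping pairs: J50 & J51 — 1 in total.

1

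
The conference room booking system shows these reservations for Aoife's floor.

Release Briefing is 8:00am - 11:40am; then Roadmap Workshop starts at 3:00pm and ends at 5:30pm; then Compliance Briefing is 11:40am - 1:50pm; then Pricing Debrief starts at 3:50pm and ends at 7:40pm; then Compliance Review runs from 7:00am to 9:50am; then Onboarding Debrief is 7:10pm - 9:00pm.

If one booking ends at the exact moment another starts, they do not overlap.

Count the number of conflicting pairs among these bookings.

3

Check each pair: they overlap iff neither finishes before the other starts.
Sorted by start: Compliance Review, Release Briefing, Compliance Briefing, Roadmap Workshop, Pricing Debrief, Onboarding Debrief.
Release Briefing starts before Compliance Review ends → Compliance Review and Release Briefing overlap.
Compliance Briefing starts after Compliance Review ends, so Compliance Review has no further overlaps.
Compliance Briefing starts exactly when Release Briefing ends (back-to-back, no overlap), so Release Briefing has no further overlaps.
Roadmap Workshop starts after Compliance Briefing ends, so Compliance Briefing has no further overlaps.
Pricing Debrief starts before Roadmap Workshop ends → Roadmap Workshop and Pricing Debrief overlap.
Onboarding Debrief starts after Roadmap Workshop ends.
Onboarding Debrief starts before Pricing Debrief ends → Pricing Debrief and Onboarding Debrief overlap.
Overlapping pairs: Compliance Review & Release Briefing, Onboarding Debrief & Pricing Debrief, Pricing Debrief & Roadmap Workshop — 3 in total.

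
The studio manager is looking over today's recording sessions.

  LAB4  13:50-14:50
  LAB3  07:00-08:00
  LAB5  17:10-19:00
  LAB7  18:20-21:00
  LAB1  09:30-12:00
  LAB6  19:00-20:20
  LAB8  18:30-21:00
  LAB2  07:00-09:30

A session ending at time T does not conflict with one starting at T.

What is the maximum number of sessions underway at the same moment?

3

Sort all start/end points and keep a running count:
07:00 start LAB2 → 1
07:00 start LAB3 → 2
08:00 end LAB3 → 1
09:30 end LAB2 → 0
09:30 start LAB1 → 1
12:00 end LAB1 → 0
13:50 start LAB4 → 1
14:50 end LAB4 → 0
17:10 start LAB5 → 1
18:20 start LAB7 → 2
18:30 start LAB8 → 3
19:00 end LAB5 → 2
19:00 start LAB6 → 3
20:20 end LAB6 → 2
21:00 end LAB7 → 1
21:00 end LAB8 → 0
Peak is 3, at 18:30 (LAB5, LAB7, LAB8).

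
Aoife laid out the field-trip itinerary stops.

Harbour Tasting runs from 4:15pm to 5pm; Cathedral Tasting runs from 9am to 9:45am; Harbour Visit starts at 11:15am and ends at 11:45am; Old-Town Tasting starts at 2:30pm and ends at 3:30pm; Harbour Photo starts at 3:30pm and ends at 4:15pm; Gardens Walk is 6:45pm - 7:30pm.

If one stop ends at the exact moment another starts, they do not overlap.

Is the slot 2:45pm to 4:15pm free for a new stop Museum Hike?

No — it overlaps Harbour Photo, Old-Town Tasting

Cathedral Tasting: ends 9:45am at or before Museum Hike starts 2:45pm → clear.
Harbour Visit: ends 11:45am at or before Museum Hike starts 2:45pm → clear.
Old-Town Tasting: starts 2:30pm before Museum Hike ends 4:15pm, and ends 3:30pm after Museum Hike starts 2:45pm → overlap.
Harbour Photo: starts 3:30pm before Museum Hike ends 4:15pm, and ends 4:15pm after Museum Hike starts 2:45pm → overlap.
Harbour Tasting: starts 4:15pm at or after Museum Hike ends 4:15pm → clear.
Gardens Walk: starts 6:45pm at or after Museum Hike ends 4:15pm → clear.
Museum Hike overlaps Old-Town Tasting, Harbour Photo.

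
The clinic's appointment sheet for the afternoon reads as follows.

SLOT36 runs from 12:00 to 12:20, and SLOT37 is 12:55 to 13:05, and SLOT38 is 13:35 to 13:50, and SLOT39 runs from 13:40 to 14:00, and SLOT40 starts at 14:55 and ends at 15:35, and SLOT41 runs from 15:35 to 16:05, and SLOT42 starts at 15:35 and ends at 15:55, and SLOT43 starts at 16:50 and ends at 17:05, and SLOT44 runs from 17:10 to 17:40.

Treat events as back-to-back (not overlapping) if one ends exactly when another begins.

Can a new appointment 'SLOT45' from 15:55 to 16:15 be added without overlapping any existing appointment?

No — it overlaps SLOT41

SLOT36: ends 12:20 at or before SLOT45 starts 15:55 → clear.
SLOT37: ends 13:05 at or before SLOT45 starts 15:55 → clear.
SLOT38: ends 13:50 at or before SLOT45 starts 15:55 → clear.
SLOT39: ends 14:00 at or before SLOT45 starts 15:55 → clear.
SLOT40: ends 15:35 at or before SLOT45 starts 15:55 → clear.
SLOT41: starts 15:35 before SLOT45 ends 16:15, and ends 16:05 after SLOT45 starts 15:55 → overlap.
SLOT42: ends 15:55 at or before SLOT45 starts 15:55 → clear.
SLOT43: starts 16:50 at or after SLOT45 ends 16:15 → clear.
SLOT44: starts 17:10 at or after SLOT45 ends 16:15 → clear.
SLOT45 overlaps SLOT41.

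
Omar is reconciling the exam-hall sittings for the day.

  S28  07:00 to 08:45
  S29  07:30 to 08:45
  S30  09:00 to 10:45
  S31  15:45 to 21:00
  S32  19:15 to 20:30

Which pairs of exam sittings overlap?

S28 & S29, S31 & S32

Sorted by start: S28, S29, S30, S31, S32.
S29 starts before S28 ends → S28 and S29 overlap.
S30 starts after S28 ends, so nothing later overlaps S28 either.
S30 starts after S29 ends, so nothing later overlaps S29 either.
S31 starts after S30 ends, so nothing later overlaps S30 either.
S32 starts before S31 ends → S31 and S32 overlap.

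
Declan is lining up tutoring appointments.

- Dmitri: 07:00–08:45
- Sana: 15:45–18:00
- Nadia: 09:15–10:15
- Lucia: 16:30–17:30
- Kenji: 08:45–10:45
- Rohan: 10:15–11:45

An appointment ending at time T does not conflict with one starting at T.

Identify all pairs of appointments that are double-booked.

Kenji & Nadia, Kenji & Rohan, Lucia & Sana

Check each pair: they overlap iff neither finishes before the other starts.
Sorted by start: Dmitri, Kenji, Nadia, Rohan, Sana, Lucia.
Kenji starts exactly when Dmitri ends (back-to-back, no overlap), so Dmitri has no further overlaps.
Nadia starts before Kenji ends → Kenji and Nadia overlap.
Rohan starts before Kenji ends → Kenji and Rohan overlap.
Sana starts after Kenji ends, so Kenji has no further overlaps.
Rohan starts exactly when Nadia ends (back-to-back, no overlap), so Nadia has no further overlaps.
Sana starts after Rohan ends, so Rohan has no further overlaps.
Lucia starts before Sana ends → Sana and Lucia overlap.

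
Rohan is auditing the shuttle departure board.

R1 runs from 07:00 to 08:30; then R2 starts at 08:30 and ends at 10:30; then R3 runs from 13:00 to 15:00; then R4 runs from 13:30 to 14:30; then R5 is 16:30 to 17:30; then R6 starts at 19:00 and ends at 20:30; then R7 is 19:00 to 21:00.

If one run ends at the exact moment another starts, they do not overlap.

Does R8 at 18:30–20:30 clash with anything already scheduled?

R1: ends 08:30 at or before R8 starts 18:30 → clear.
R2: ends 10:30 at or before R8 starts 18:30 → clear.
R3: ends 15:00 at or before R8 starts 18:30 → clear.
R4: ends 14:30 at or before R8 starts 18:30 → clear.
R5: ends 17:30 at or before R8 starts 18:30 → clear.
R6: starts 19:00 before R8 ends 20:30, and ends 20:30 after R8 starts 18:30 → overlap.
R7: starts 19:00 before R8 ends 20:30, and ends 21:00 after R8 starts 18:30 → overlap.
R8 overlaps R6, R7.

Yes — it overlaps R6, R7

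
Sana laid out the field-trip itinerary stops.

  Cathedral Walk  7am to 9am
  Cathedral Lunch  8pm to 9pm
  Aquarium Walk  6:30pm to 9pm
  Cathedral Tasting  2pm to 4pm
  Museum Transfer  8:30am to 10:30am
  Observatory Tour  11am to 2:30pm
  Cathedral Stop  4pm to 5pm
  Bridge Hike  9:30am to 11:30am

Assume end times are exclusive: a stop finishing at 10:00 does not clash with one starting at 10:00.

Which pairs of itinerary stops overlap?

Two intervals overlap when each starts before the other ends.
Sorted by start: Cathedral Walk, Museum Transfer, Bridge Hike, Observatory Tour, Cathedral Tasting, Cathedral Stop, Aquarium Walk, Cathedral Lunch.
Museum Transfer starts before Cathedral Walk ends → Cathedral Walk and Museum Transfer overlap.
Bridge Hike starts after Cathedral Walk ends, so Cathedral Walk has no further overlaps.
Bridge Hike starts before Museum Transfer ends → Museum Transfer and Bridge Hike overlap.
Observatory Tour starts after Museum Transfer ends, so Museum Transfer has no further overlaps.
Observatory Tour starts before Bridge Hike ends → Bridge Hike and Observatory Tour overlap.
Cathedral Tasting starts after Bridge Hike ends, so Bridge Hike has no further overlaps.
Cathedral Tasting starts before Observatory Tour ends → Observatory Tour and Cathedral Tasting overlap.
Cathedral Stop starts after Observatory Tour ends, so Observatory Tour has no further overlaps.
Cathedral Stop starts exactly when Cathedral Tasting ends (back-to-back, no overlap), so Cathedral Tasting has no further overlaps.
Aquarium Walk starts after Cathedral Stop ends, so Cathedral Stop has no further overlaps.
Cathedral Lunch starts before Aquarium Walk ends → Aquarium Walk and Cathedral Lunch overlap.

Aquarium Walk & Cathedral Lunch, Bridge Hike & Museum Transfer, Bridge Hike & Observatory Tour, Cathedral Tasting & Observatory Tour, Cathedral Walk & Museum Transfer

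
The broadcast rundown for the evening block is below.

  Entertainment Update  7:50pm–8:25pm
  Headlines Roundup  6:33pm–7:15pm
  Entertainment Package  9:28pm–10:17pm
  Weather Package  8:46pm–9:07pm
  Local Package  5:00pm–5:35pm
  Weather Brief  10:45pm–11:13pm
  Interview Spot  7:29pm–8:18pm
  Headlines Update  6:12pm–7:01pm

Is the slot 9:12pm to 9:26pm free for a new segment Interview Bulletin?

Yes — the slot is free

Local Package: ends 5:35pm at or before Interview Bulletin starts 9:12pm → clear.
Headlines Update: ends 7:01pm at or before Interview Bulletin starts 9:12pm → clear.
Headlines Roundup: ends 7:15pm at or before Interview Bulletin starts 9:12pm → clear.
Interview Spot: ends 8:18pm at or before Interview Bulletin starts 9:12pm → clear.
Entertainment Update: ends 8:25pm at or before Interview Bulletin starts 9:12pm → clear.
Weather Package: ends 9:07pm at or before Interview Bulletin starts 9:12pm → clear.
Entertainment Package: starts 9:28pm at or after Interview Bulletin ends 9:26pm → clear.
Weather Brief: starts 10:45pm at or after Interview Bulletin ends 9:26pm → clear.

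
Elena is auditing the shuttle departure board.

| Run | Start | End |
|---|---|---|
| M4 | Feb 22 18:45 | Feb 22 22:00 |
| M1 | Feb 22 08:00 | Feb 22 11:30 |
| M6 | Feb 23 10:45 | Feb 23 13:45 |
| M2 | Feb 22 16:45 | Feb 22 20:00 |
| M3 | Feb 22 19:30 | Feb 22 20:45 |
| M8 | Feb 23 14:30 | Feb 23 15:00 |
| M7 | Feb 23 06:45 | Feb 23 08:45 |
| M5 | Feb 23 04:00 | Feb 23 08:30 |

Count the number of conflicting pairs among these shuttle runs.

Sorted by start: M1, M2, M4, M3, M5, M7, M6, M8.
M2 starts after M1 ends; M1 is clear from here.
M4 starts before M2 ends → M2 and M4 overlap.
M3 starts before M2 ends → M2 and M3 overlap.
M5 starts after M2 ends; M2 is clear from here.
M3 starts before M4 ends → M4 and M3 overlap.
M5 starts after M4 ends; M4 is clear from here.
M5 starts after M3 ends; M3 is clear from here.
M7 starts before M5 ends → M5 and M7 overlap.
M6 starts after M5 ends; M5 is clear from here.
M6 starts after M7 ends; M7 is clear from here.
M8 starts after M6 ends.
Overlapping pairs: M2 & M3, M2 & M4, M3 & M4, M5 & M7 — 4 in total.

4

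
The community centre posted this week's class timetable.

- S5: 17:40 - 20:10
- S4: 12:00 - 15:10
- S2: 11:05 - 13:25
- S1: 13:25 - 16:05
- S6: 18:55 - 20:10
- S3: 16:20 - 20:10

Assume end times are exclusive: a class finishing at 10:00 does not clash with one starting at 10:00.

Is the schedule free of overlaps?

Check each pair: they overlap iff neither finishes before the other starts.
Sorted by start: S2, S4, S1, S3, S5, S6.
S4 starts before S2 ends → S2 and S4 overlap.
That's a conflict, so the schedule is not conflict-free.

No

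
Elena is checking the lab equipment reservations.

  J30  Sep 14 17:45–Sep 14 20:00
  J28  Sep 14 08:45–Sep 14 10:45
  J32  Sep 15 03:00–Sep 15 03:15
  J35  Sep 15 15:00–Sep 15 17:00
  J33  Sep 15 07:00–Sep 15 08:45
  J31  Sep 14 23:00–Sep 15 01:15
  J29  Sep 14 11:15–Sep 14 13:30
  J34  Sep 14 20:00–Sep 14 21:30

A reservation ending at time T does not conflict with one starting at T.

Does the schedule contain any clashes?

Sorted by start: J28, J29, J30, J34, J31, J32, J33, J35.
J29 starts after J28 ends — done with J28.
J30 starts after J29 ends — done with J29.
J34 starts exactly when J30 ends (back-to-back, no overlap) — done with J30.
J31 starts after J34 ends — done with J34.
J32 starts after J31 ends — done with J31.
J33 starts after J32 ends — done with J32.
J35 starts after J33 ends.
Every pair is clear; the schedule has no overlaps.

No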